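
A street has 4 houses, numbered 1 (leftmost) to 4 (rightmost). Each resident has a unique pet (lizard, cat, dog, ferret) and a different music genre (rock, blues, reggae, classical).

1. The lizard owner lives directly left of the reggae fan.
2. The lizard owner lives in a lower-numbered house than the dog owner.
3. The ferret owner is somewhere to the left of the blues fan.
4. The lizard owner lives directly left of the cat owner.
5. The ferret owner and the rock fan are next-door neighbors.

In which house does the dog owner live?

4

The cat owner is narrowed to house 2 or 3 or 4; consider each.
Placing it in house 2 and house 4 leads to a contradiction, so it's in house 3.
Clue 4: the lizard owner is in house 2.
The only pet still possible for house 1 is ferret.
So house 4 gets dog for pet.
Clue 1: the reggae fan is in house 3.
By clue 5, the rock fan is in house 2.
House 1's music genre must be classical (nothing else left).
House 4 music genre: only blues fits.
So: house 1 = ferret/classical, house 2 = lizard/rock, house 3 = cat/reggae, house 4 = dog/blues.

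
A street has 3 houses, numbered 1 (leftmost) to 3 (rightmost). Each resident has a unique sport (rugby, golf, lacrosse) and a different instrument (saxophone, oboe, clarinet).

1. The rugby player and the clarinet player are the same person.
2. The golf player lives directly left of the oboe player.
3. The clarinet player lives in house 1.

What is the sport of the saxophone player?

golf

Clue 3: the clarinet player is in house 1.
Clue 1 places the rugby player in house 1.
So house 2 gets golf for sport.
So house 3 gets lacrosse for sport.
Clue 2 places the oboe player in house 3.
The only instrument still possible for house 2 is saxophone.
So: house 1 = rugby/clarinet, house 2 = golf/saxophone, house 3 = lacrosse/oboe.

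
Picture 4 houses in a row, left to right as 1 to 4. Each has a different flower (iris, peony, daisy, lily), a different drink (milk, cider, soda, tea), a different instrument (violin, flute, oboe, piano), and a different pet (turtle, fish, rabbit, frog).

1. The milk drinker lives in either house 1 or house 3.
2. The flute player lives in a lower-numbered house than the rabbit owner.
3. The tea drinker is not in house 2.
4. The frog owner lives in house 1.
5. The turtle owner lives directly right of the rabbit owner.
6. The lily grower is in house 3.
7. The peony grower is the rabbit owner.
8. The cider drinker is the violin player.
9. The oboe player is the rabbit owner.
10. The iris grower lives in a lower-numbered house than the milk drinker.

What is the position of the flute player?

1

From clue 4, the frog owner must be in house 1.
Clue 6 places the lily grower in house 3.
Clue 10: the milk drinker is in house 3.
That leaves daisy as the flower for house 4.
From clue 7, the rabbit owner must be in house 2.
The oboe player is in house 2 (clue 9).
House 1's flower must be iris (nothing else left).
The only flower still possible for house 2 is peony.
House 3 instrument: only piano fits.
The only instrument still possible for house 4 is violin.
From clue 5, the turtle owner must be in house 3.
From clue 8, the cider drinker must be in house 4.
House 1's drink must be tea (nothing else left).
The only drink still possible for house 2 is soda.
So house 1 gets flute for instrument.
The only pet still possible for house 4 is fish.
So: house 1 = iris/tea/flute/frog, house 2 = peony/soda/oboe/rabbit, house 3 = lily/milk/piano/turtle, house 4 = daisy/cider/violin/fish.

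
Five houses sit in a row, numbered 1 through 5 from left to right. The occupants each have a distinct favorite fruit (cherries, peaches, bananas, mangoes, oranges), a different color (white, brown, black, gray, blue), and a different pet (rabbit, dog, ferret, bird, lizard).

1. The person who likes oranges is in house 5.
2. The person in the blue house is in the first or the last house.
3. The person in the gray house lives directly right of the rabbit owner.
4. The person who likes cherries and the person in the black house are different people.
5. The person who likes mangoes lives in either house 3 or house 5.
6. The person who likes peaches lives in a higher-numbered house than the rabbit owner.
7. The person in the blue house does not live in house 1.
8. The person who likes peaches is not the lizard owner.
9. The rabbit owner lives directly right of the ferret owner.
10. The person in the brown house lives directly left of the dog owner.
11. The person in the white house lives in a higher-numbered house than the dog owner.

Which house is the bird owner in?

4

From clue 1, the person who likes oranges must be in house 5.
From clue 7, the person in the blue house must be in house 5.
House 3's favorite fruit must be mangoes (nothing else left).
House 4's favorite fruit must be peaches (nothing else left).
House 4 pet: only bird fits.
House 5's pet must be lizard (nothing else left).
That leaves ferret as the pet for house 1.
The rabbit owner is in house 2 (clue 9).
So house 3 gets dog for pet.
Clue 3 places the person in the gray house in house 3.
By clue 10, the person in the brown house is in house 2.
From clue 11, the person in the white house must be in house 4.
That leaves black as the color for house 1.
By clue 4, the person who likes cherries is in house 2.
House 1 favorite fruit: only bananas fits.
So: house 1 = bananas/black/ferret, house 2 = cherries/brown/rabbit, house 3 = mangoes/gray/dog, house 4 = peaches/white/bird, house 5 = oranges/blue/lizard.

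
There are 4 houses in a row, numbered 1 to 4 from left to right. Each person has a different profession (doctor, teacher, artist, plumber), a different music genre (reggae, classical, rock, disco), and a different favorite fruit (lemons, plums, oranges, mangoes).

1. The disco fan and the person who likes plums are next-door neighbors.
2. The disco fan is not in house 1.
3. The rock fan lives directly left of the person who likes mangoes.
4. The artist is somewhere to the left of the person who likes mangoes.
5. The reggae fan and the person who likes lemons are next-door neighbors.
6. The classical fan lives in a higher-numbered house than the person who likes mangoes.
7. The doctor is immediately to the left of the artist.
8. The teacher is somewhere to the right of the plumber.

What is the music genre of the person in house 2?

House 4's profession must be teacher (nothing else left).
Clue 4: the artist is in house 2.
The person who likes mangoes is in house 3 (clue 4).
By clue 6, the classical fan is in house 4.
From clue 7, the doctor must be in house 1.
House 3 profession: only plumber fits.
Clue 3: the rock fan is in house 2.
So house 1 gets reggae for music genre.
The only music genre still possible for house 3 is disco.
By clue 5, the person who likes lemons is in house 2.
The only favorite fruit still possible for house 1 is oranges.
House 4 favorite fruit: only plums fits.
So: house 1 = doctor/reggae/oranges, house 2 = artist/rock/lemons, house 3 = plumber/disco/mangoes, house 4 = teacher/classical/plums.

rock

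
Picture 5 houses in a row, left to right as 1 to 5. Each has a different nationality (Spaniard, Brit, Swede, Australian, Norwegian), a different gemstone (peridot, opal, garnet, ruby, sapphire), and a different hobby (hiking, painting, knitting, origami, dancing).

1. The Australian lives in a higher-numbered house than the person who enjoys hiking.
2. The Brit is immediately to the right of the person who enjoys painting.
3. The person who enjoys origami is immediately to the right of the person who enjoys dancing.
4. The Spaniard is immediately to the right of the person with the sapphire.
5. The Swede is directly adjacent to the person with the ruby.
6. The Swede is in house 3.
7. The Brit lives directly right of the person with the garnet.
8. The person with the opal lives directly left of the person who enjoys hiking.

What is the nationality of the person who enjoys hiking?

Swede

The Swede is in house 3 (clue 6).
So house 1 gets Norwegian for nationality.
So house 5 gets peridot for gemstone.
The Australian is narrowed to house 4 or 5; consider each.
Placing it in house 4 leads to a contradiction, so it's in house 5.
House 4's gemstone must be ruby (nothing else left).
House 2's gemstone must be opal (nothing else left).
By clue 8, the person who enjoys hiking is in house 3.
So house 1 gets painting for hobby.
The Brit is in house 2 (clue 2).
Clue 3 places the person who enjoys origami in house 5.
Clue 3 places the person who enjoys dancing in house 4.
By clue 7, the person with the garnet is in house 1.
House 4 nationality: only Spaniard fits.
House 3's gemstone must be sapphire (nothing else left).
House 2's hobby must be knitting (nothing else left).
So: house 1 = Norwegian/garnet/painting, house 2 = Brit/opal/knitting, house 3 = Swede/sapphire/hiking, house 4 = Spaniard/ruby/dancing, house 5 = Australian/peridot/origami.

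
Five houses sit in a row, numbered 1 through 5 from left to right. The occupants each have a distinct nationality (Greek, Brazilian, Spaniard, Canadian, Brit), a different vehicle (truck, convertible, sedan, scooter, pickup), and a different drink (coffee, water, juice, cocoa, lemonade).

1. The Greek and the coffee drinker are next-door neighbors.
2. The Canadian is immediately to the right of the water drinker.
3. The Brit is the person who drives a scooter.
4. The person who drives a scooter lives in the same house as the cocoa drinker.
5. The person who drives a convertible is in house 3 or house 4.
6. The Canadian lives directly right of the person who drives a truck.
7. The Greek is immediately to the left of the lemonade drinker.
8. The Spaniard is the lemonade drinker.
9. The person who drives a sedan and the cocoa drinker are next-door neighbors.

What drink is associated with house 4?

lemonade

The person who drives a convertible is narrowed to house 3 or 4; consider each.
Placing it in house 4 leads to a contradiction, so it's in house 3.
The Canadian is narrowed to house 2 or 3 or 5; consider each.
Placing it in house 3 and house 5 leads to a contradiction, so it's in house 2.
Clue 2: the water drinker is in house 1.
Clue 6 places the person who drives a truck in house 1.
House 2 vehicle: only pickup fits.
House 1's nationality must be Brazilian (nothing else left).
That leaves Greek as the nationality for house 3.
Clue 7: the lemonade drinker is in house 4.
From clue 8, the Spaniard must be in house 4.
So house 5 gets Brit for nationality.
The only drink still possible for house 3 is juice.
House 5's drink must be cocoa (nothing else left).
By clue 3, the person who drives a scooter is in house 5.
The person who drives a sedan is in house 4 (clue 9).
That leaves coffee as the drink for house 2.
So: house 1 = Brazilian/truck/water, house 2 = Canadian/pickup/coffee, house 3 = Greek/convertible/juice, house 4 = Spaniard/sedan/lemonade, house 5 = Brit/scooter/cocoa.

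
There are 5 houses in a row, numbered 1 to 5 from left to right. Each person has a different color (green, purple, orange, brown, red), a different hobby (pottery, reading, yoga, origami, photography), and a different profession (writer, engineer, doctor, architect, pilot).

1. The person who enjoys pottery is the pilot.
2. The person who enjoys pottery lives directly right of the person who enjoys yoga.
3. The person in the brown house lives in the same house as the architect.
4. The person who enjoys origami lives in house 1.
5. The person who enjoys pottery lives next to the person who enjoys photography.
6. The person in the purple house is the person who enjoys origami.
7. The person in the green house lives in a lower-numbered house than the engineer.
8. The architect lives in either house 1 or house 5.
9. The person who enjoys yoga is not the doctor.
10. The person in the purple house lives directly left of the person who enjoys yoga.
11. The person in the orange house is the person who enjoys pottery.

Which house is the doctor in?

1

Clue 4 places the person who enjoys origami in house 1.
From clue 6, the person in the purple house must be in house 1.
The person who enjoys yoga is in house 2 (clue 10).
From clue 2, the person who enjoys pottery must be in house 3.
From clue 3, the person in the brown house must be in house 5.
By clue 3, the architect is in house 5.
From clue 5, the person who enjoys photography must be in house 4.
From clue 11, the person in the orange house must be in house 3.
House 5 hobby: only reading fits.
House 2 profession: only writer fits.
The pilot is in house 3 (clue 1).
By clue 7, the person in the green house is in house 2.
The only color still possible for house 4 is red.
House 1's profession must be doctor (nothing else left).
The only profession still possible for house 4 is engineer.
So: house 1 = purple/origami/doctor, house 2 = green/yoga/writer, house 3 = orange/pottery/pilot, house 4 = red/photography/engineer, house 5 = brown/reading/architect.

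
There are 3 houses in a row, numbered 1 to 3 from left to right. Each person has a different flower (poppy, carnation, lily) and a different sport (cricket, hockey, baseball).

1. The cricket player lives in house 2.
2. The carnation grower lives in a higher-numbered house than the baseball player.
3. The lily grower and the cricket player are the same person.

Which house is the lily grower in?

2

The cricket player is in house 2 (clue 1).
The lily grower is in house 2 (clue 3).
House 1 flower: only poppy fits.
So house 3 gets carnation for flower.
The only sport still possible for house 1 is baseball.
The only sport still possible for house 3 is hockey.
So: house 1 = poppy/baseball, house 2 = lily/cricket, house 3 = carnation/hockey.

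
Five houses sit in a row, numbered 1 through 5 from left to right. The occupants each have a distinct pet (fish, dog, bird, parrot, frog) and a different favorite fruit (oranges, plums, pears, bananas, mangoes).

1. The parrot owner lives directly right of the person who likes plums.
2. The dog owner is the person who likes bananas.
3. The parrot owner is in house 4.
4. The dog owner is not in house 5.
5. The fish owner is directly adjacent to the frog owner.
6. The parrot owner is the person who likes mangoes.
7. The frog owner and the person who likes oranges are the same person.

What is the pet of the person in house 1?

dog

Clue 3: the parrot owner is in house 4.
Clue 6 places the person who likes mangoes in house 4.
Clue 1: the person who likes plums is in house 3.
So house 5 gets bird for pet.
House 5 favorite fruit: only pears fits.
That leaves fish as the pet for house 3.
Clue 5 places the frog owner in house 2.
Clue 7 places the person who likes oranges in house 2.
The only pet still possible for house 1 is dog.
So house 1 gets bananas for favorite fruit.
So: house 1 = dog/bananas, house 2 = frog/oranges, house 3 = fish/plums, house 4 = parrot/mangoes, house 5 = bird/pears.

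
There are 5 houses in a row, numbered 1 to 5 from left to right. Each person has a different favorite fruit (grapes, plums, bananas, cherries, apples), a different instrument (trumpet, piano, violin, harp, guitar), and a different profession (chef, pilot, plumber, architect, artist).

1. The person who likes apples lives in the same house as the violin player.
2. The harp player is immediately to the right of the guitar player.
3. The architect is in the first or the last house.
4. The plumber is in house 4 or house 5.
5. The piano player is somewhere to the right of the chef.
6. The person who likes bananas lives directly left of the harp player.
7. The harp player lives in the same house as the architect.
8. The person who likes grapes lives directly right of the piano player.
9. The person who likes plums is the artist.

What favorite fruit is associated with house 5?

Clue 7: the harp player is in house 5.
Clue 7 places the architect in house 5.
The guitar player is in house 4 (clue 2).
By clue 6, the person who likes bananas is in house 4.
House 4 profession: only plumber fits.
Clue 8: the person who likes grapes is in house 3.
Clue 8: the piano player is in house 2.
That leaves cherries as the favorite fruit for house 5.
Clue 1: the person who likes apples is in house 1.
Clue 1 places the violin player in house 1.
Clue 5: the chef is in house 1.
The only favorite fruit still possible for house 2 is plums.
So house 3 gets trumpet for instrument.
House 2's profession must be artist (nothing else left).
The only profession still possible for house 3 is pilot.
So: house 1 = apples/violin/chef, house 2 = plums/piano/artist, house 3 = grapes/trumpet/pilot, house 4 = bananas/guitar/plumber, house 5 = cherries/harp/architect.

cherries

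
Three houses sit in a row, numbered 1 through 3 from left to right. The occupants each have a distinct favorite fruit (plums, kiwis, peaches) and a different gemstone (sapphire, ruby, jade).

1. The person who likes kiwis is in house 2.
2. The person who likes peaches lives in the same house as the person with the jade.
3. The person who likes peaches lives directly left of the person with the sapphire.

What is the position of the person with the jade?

1

The person who likes kiwis is in house 2 (clue 1).
House 1's favorite fruit must be peaches (nothing else left).
That leaves plums as the favorite fruit for house 3.
By clue 2, the person with the jade is in house 1.
The person with the sapphire is in house 2 (clue 3).
House 3's gemstone must be ruby (nothing else left).
So: house 1 = peaches/jade, house 2 = kiwis/sapphire, house 3 = plums/ruby.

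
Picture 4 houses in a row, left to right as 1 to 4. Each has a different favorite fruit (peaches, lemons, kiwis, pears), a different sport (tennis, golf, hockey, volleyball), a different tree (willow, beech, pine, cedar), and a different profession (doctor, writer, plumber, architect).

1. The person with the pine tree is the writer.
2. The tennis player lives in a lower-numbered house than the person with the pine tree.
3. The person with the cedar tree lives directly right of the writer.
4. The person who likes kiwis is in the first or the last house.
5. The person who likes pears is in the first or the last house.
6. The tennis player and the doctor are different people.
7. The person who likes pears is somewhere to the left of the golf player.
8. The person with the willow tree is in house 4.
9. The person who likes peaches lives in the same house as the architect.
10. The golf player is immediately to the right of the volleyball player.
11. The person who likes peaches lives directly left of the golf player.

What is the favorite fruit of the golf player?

kiwis

Clue 7 places the person who likes pears in house 1.
Clue 8 places the person with the willow tree in house 4.
So house 1 gets beech for tree.
Clue 3 places the person with the cedar tree in house 3.
Clue 3 places the writer in house 2.
House 4's favorite fruit must be kiwis (nothing else left).
So house 2 gets pine for tree.
House 3's profession must be architect (nothing else left).
Clue 2 places the tennis player in house 1.
From clue 6, the doctor must be in house 4.
The person who likes peaches is in house 3 (clue 9).
From clue 11, the golf player must be in house 4.
So house 2 gets lemons for favorite fruit.
So house 1 gets plumber for profession.
Clue 10 places the volleyball player in house 3.
So house 2 gets hockey for sport.
So: house 1 = pears/tennis/beech/plumber, house 2 = lemons/hockey/pine/writer, house 3 = peaches/volleyball/cedar/architect, house 4 = kiwis/golf/willow/doctor.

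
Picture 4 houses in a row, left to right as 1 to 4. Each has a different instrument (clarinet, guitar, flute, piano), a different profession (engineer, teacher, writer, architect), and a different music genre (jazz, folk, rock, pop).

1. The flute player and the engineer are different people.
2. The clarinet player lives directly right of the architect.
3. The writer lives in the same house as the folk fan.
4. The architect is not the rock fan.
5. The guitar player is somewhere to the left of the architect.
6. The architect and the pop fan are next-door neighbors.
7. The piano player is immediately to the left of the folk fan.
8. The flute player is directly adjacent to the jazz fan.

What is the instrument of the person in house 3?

piano

The clarinet player is narrowed to house 3 or 4; consider each.
Placing it in house 3 leads to a contradiction, so it's in house 4.
By clue 2, the architect is in house 3.
So house 3 gets jazz for music genre.
By clue 8, the flute player is in house 2.
House 3's instrument must be piano (nothing else left).
House 1's music genre must be rock (nothing else left).
By clue 7, the folk fan is in house 4.
So house 1 gets guitar for instrument.
So house 2 gets pop for music genre.
From clue 3, the writer must be in house 4.
House 2 profession: only teacher fits.
House 1 profession: only engineer fits.
So: house 1 = guitar/engineer/rock, house 2 = flute/teacher/pop, house 3 = piano/architect/jazz, house 4 = clarinet/writer/folk.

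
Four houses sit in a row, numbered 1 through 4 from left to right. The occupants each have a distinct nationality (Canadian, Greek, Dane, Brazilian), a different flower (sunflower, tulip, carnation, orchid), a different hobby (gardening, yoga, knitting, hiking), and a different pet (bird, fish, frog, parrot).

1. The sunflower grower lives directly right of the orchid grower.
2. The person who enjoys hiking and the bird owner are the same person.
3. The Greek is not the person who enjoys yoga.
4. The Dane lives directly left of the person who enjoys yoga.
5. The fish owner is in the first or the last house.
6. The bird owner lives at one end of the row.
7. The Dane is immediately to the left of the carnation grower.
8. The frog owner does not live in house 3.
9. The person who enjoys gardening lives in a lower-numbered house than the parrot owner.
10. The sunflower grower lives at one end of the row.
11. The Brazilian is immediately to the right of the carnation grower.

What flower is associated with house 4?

sunflower

Clue 10: the sunflower grower is in house 4.
The only pet still possible for house 3 is parrot.
From clue 1, the orchid grower must be in house 3.
House 1 flower: only tulip fits.
House 2 flower: only carnation fits.
So house 2 gets frog for pet.
From clue 7, the Dane must be in house 1.
The Brazilian is in house 3 (clue 11).
Clue 4 places the person who enjoys yoga in house 2.
The only hobby still possible for house 3 is knitting.
House 4's hobby must be hiking (nothing else left).
Clue 2: the bird owner is in house 4.
The Greek is in house 4 (clue 3).
House 2's nationality must be Canadian (nothing else left).
The only hobby still possible for house 1 is gardening.
House 1's pet must be fish (nothing else left).
So: house 1 = Dane/tulip/gardening/fish, house 2 = Canadian/carnation/yoga/frog, house 3 = Brazilian/orchid/knitting/parrot, house 4 = Greek/sunflower/hiking/bird.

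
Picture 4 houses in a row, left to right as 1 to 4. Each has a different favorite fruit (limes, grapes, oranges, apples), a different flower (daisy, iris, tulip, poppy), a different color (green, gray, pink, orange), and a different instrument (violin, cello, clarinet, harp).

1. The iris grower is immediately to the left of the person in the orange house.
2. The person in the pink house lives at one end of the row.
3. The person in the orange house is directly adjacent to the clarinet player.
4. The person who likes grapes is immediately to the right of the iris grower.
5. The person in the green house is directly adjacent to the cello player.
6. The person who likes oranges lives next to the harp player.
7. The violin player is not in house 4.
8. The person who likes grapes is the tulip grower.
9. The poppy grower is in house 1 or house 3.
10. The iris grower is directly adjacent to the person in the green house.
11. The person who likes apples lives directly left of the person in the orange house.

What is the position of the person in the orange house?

3

The poppy grower is narrowed to house 1 or 3; consider each.
Placing it in house 3 leads to a contradiction, so it's in house 1.
The person who likes apples is narrowed to house 2 or 3; consider each.
Placing it in house 3 leads to a contradiction, so it's in house 2.
From clue 11, the person in the orange house must be in house 3.
From clue 1, the iris grower must be in house 2.
Clue 4 places the person who likes grapes in house 3.
By clue 8, the tulip grower is in house 3.
Clue 10: the person in the green house is in house 1.
That leaves daisy as the flower for house 4.
House 2 color: only gray fits.
So house 4 gets pink for color.
The cello player is in house 2 (clue 5).
The only instrument still possible for house 1 is violin.
So house 3 gets harp for instrument.
The only instrument still possible for house 4 is clarinet.
The person who likes oranges is in house 4 (clue 6).
So house 1 gets limes for favorite fruit.
So: house 1 = limes/poppy/green/violin, house 2 = apples/iris/gray/cello, house 3 = grapes/tulip/orange/harp, house 4 = oranges/daisy/pink/clarinet.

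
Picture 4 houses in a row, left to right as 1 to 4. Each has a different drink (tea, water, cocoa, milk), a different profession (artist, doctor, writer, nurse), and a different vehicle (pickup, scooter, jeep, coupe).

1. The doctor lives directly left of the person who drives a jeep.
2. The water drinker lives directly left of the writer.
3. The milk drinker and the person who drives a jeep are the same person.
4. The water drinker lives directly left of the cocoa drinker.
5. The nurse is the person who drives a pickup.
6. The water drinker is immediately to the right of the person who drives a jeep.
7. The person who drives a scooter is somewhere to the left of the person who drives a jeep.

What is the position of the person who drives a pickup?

3

Clue 6 places the water drinker in house 3.
The person who drives a jeep is in house 2 (clue 6).
By clue 7, the person who drives a scooter is in house 1.
House 1 drink: only tea fits.
Clue 1: the doctor is in house 1.
By clue 2, the writer is in house 4.
Clue 3: the milk drinker is in house 2.
From clue 4, the cocoa drinker must be in house 4.
So house 2 gets artist for profession.
House 3's profession must be nurse (nothing else left).
Clue 5 places the person who drives a pickup in house 3.
House 4 vehicle: only coupe fits.
So: house 1 = tea/doctor/scooter, house 2 = milk/artist/jeep, house 3 = water/nurse/pickup, house 4 = cocoa/writer/coupe.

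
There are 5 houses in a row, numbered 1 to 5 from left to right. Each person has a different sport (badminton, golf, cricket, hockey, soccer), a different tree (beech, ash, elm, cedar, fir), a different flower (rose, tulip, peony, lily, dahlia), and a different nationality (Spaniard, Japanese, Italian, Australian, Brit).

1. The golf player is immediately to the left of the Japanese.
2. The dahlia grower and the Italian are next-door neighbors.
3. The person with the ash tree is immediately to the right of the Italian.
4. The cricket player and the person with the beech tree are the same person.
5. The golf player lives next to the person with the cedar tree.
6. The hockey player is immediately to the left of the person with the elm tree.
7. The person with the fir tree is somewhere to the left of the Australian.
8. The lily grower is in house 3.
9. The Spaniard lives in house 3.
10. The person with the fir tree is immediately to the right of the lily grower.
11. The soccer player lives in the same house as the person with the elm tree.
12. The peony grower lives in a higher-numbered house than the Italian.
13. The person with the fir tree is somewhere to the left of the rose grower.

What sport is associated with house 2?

badminton

From clue 8, the lily grower must be in house 3.
Clue 9: the Spaniard is in house 3.
Clue 10: the person with the fir tree is in house 4.
By clue 13, the rose grower is in house 5.
From clue 7, the Australian must be in house 5.
That leaves beech as the tree for house 1.
From clue 4, the cricket player must be in house 1.
From clue 5, the person with the cedar tree must be in house 2.
That leaves elm as the tree for house 5.
Clue 1 places the Japanese in house 4.
Clue 3: the Italian is in house 2.
Clue 6: the hockey player is in house 4.
By clue 11, the soccer player is in house 5.
From clue 12, the peony grower must be in house 4.
The only sport still possible for house 2 is badminton.
House 3's sport must be golf (nothing else left).
House 3's tree must be ash (nothing else left).
That leaves Brit as the nationality for house 1.
The dahlia grower is in house 1 (clue 2).
House 2's flower must be tulip (nothing else left).
So: house 1 = cricket/beech/dahlia/Brit, house 2 = badminton/cedar/tulip/Italian, house 3 = golf/ash/lily/Spaniard, house 4 = hockey/fir/peony/Japanese, house 5 = soccer/elm/rose/Australian.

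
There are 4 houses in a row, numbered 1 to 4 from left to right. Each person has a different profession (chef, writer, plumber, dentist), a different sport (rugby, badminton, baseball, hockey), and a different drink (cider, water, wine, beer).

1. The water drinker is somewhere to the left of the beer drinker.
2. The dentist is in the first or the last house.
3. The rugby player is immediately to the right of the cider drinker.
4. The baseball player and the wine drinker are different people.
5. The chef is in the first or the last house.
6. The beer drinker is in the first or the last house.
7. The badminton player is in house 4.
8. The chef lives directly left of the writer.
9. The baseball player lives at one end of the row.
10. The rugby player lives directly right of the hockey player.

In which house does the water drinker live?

From clue 6, the beer drinker must be in house 4.
Clue 7 places the badminton player in house 4.
Clue 8 places the chef in house 1.
Clue 8: the writer is in house 2.
House 3 profession: only plumber fits.
So house 4 gets dentist for profession.
That leaves baseball as the sport for house 1.
Clue 10: the rugby player is in house 3.
Clue 10 places the hockey player in house 2.
From clue 3, the cider drinker must be in house 2.
The only drink still possible for house 1 is water.
So house 3 gets wine for drink.
So: house 1 = chef/baseball/water, house 2 = writer/hockey/cider, house 3 = plumber/rugby/wine, house 4 = dentist/badminton/beer.

1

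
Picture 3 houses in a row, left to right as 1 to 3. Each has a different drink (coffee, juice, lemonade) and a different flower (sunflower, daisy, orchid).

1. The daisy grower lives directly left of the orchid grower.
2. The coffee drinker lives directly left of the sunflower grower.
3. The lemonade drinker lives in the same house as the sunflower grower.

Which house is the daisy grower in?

1

House 1's flower must be daisy (nothing else left).
From clue 1, the orchid grower must be in house 2.
That leaves sunflower as the flower for house 3.
From clue 2, the coffee drinker must be in house 2.
Clue 3: the lemonade drinker is in house 3.
So house 1 gets juice for drink.
So: house 1 = juice/daisy, house 2 = coffee/orchid, house 3 = lemonade/sunflower.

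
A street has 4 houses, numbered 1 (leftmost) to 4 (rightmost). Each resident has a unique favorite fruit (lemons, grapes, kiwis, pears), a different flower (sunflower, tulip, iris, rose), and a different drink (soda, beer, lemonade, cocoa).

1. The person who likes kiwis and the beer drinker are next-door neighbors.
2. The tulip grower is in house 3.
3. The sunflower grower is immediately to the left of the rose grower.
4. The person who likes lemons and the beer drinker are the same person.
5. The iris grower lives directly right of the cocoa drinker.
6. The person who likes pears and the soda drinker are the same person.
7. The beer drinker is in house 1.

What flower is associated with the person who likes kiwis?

rose

Clue 2: the tulip grower is in house 3.
By clue 7, the beer drinker is in house 1.
House 1 flower: only sunflower fits.
The person who likes kiwis is in house 2 (clue 1).
From clue 3, the rose grower must be in house 2.
By clue 4, the person who likes lemons is in house 1.
From clue 5, the iris grower must be in house 4.
By clue 5, the cocoa drinker is in house 3.
Clue 6: the person who likes pears is in house 4.
Clue 6: the soda drinker is in house 4.
So house 3 gets grapes for favorite fruit.
House 2's drink must be lemonade (nothing else left).
So: house 1 = lemons/sunflower/beer, house 2 = kiwis/rose/lemonade, house 3 = grapes/tulip/cocoa, house 4 = pears/iris/soda.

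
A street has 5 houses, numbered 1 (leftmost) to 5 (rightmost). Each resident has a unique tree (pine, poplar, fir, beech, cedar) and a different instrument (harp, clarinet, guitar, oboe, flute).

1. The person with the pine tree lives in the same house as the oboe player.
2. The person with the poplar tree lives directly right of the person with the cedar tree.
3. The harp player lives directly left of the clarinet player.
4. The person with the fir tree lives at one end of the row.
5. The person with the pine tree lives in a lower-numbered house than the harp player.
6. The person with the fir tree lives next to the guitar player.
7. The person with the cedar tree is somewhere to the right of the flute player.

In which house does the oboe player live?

3

So house 5 gets clarinet for instrument.
Clue 3: the harp player is in house 4.
House 2's instrument must be guitar (nothing else left).
The person with the fir tree is in house 1 (clue 6).
The oboe player is in house 3 (clue 1).
That leaves pine as the tree for house 3.
The only instrument still possible for house 1 is flute.
The person with the poplar tree is in house 5 (clue 2).
By clue 2, the person with the cedar tree is in house 4.
That leaves beech as the tree for house 2.
So: house 1 = fir/flute, house 2 = beech/guitar, house 3 = pine/oboe, house 4 = cedar/harp, house 5 = poplar/clarinet.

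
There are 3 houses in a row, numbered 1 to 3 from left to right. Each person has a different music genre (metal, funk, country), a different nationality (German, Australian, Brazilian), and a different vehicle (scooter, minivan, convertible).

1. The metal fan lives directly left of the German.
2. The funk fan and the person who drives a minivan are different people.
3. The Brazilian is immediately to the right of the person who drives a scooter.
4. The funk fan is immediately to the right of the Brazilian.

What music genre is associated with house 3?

funk

By clue 4, the funk fan is in house 3.
Clue 4: the Brazilian is in house 2.
The only nationality still possible for house 1 is Australian.
That leaves German as the nationality for house 3.
By clue 1, the metal fan is in house 2.
Clue 3: the person who drives a scooter is in house 1.
That leaves country as the music genre for house 1.
So house 2 gets minivan for vehicle.
House 3's vehicle must be convertible (nothing else left).
So: house 1 = country/Australian/scooter, house 2 = metal/Brazilian/minivan, house 3 = funk/German/convertible.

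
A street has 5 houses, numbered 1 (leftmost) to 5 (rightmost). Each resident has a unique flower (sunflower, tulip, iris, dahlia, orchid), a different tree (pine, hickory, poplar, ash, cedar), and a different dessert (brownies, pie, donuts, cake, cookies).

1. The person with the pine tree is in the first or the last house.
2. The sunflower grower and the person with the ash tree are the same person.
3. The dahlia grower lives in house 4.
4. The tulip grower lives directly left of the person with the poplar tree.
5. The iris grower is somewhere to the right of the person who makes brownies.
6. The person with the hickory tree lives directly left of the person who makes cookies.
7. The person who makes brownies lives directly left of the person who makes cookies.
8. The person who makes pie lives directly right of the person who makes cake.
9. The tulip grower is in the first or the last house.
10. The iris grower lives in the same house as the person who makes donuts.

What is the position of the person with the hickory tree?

By clue 3, the dahlia grower is in house 4.
From clue 9, the tulip grower must be in house 1.
The person with the poplar tree is in house 2 (clue 4).
The sunflower grower is narrowed to house 3 or 5; consider each.
Placing it in house 5 leads to a contradiction, so it's in house 3.
Clue 2: the person with the ash tree is in house 3.
The iris grower is narrowed to house 2 or 5; consider each.
Placing it in house 2 leads to a contradiction, so it's in house 5.
Clue 10: the person who makes donuts is in house 5.
That leaves orchid as the flower for house 2.
House 2 dessert: only cookies fits.
The person with the hickory tree is in house 1 (clue 6).
By clue 7, the person who makes brownies is in house 1.
Clue 8 places the person who makes pie in house 4.
From clue 8, the person who makes cake must be in house 3.
House 4's tree must be cedar (nothing else left).
So house 5 gets pine for tree.
So: house 1 = tulip/hickory/brownies, house 2 = orchid/poplar/cookies, house 3 = sunflower/ash/cake, house 4 = dahlia/cedar/pie, house 5 = iris/pine/donuts.

1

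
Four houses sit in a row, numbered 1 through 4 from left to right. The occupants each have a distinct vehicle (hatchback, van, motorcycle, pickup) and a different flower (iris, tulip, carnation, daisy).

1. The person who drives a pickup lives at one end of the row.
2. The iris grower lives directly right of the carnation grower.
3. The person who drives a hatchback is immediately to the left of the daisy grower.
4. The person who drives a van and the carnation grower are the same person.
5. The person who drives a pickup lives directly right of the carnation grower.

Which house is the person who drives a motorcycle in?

2

The person who drives a pickup is in house 4 (clue 5).
Clue 5: the carnation grower is in house 3.
House 1's flower must be tulip (nothing else left).
Clue 2: the iris grower is in house 4.
Clue 4: the person who drives a van is in house 3.
House 2 vehicle: only motorcycle fits.
The only flower still possible for house 2 is daisy.
House 1's vehicle must be hatchback (nothing else left).
So: house 1 = hatchback/tulip, house 2 = motorcycle/daisy, house 3 = van/carnation, house 4 = pickup/iris.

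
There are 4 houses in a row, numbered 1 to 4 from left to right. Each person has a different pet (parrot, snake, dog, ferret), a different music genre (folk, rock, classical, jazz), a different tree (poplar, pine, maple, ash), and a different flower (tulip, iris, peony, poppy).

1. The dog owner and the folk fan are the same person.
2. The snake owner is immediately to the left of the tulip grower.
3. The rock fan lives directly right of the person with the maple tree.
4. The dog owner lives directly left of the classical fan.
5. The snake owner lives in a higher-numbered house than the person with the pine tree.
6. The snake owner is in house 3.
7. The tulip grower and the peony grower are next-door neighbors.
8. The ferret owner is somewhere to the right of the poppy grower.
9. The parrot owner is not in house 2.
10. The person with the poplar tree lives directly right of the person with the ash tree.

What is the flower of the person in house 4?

tulip

Clue 6: the snake owner is in house 3.
The only tree still possible for house 4 is poplar.
Clue 2 places the tulip grower in house 4.
The peony grower is in house 3 (clue 7).
By clue 10, the person with the ash tree is in house 3.
House 4 music genre: only jazz fits.
So house 1 gets folk for music genre.
By clue 1, the dog owner is in house 1.
Clue 4 places the classical fan in house 2.
House 2's pet must be ferret (nothing else left).
That leaves parrot as the pet for house 4.
So house 3 gets rock for music genre.
Clue 3: the person with the maple tree is in house 2.
Clue 8: the poppy grower is in house 1.
That leaves pine as the tree for house 1.
House 2's flower must be iris (nothing else left).
So: house 1 = dog/folk/pine/poppy, house 2 = ferret/classical/maple/iris, house 3 = snake/rock/ash/peony, house 4 = parrot/jazz/poplar/tulip.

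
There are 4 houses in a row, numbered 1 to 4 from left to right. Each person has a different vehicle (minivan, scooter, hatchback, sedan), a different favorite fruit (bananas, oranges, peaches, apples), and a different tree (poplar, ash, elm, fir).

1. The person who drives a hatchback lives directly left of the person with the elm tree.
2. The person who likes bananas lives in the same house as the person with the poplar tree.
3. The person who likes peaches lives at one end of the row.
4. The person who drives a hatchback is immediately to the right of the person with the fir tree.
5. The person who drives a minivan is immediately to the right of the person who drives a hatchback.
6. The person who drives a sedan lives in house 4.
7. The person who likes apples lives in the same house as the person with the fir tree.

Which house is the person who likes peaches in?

4

Clue 6: the person who drives a sedan is in house 4.
House 1's vehicle must be scooter (nothing else left).
House 2 vehicle: only hatchback fits.
House 3 vehicle: only minivan fits.
Clue 1: the person with the elm tree is in house 3.
The person with the fir tree is in house 1 (clue 4).
From clue 7, the person who likes apples must be in house 1.
So house 3 gets oranges for favorite fruit.
So house 4 gets peaches for favorite fruit.
By clue 2, the person with the poplar tree is in house 2.
House 2 favorite fruit: only bananas fits.
So house 4 gets ash for tree.
So: house 1 = scooter/apples/fir, house 2 = hatchback/bananas/poplar, house 3 = minivan/oranges/elm, house 4 = sedan/peaches/ash.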